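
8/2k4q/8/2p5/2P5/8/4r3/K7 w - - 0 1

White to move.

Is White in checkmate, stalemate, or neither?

stalemate

White to move; white king on a1.
In check: no.
King squares — b1: attacked by Qh7; a2: attacked by Re2; b2: attacked by Re2.
Legal moves for White: none.
Not in check and no legal moves → stalemate.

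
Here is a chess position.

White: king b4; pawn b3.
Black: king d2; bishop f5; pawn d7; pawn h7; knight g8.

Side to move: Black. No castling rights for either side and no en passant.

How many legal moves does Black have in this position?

Black to move; king on d2.
In check: no.
Legal moves: Ne7, Nh6, Nf6, Bg6, Be6, Bg4, Be4, Bh3, Bd3, Bc2, Bb1, Ke3, Kd3, Ke2, Kc2, Ke1, Kd1, Kc1, h6, d6, h5, d5.
Count: 22.

22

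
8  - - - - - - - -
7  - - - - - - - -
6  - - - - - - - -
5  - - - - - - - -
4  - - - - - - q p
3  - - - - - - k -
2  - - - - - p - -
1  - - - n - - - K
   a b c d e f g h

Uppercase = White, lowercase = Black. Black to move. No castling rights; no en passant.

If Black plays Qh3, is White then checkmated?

After Qh3: white king on h1; in check: yes, from the black queen on h3.
King squares — g1: attacked by Pf2; g2: attacked by Kg3; h2: attacked by Kg3.
White has no legal moves → checkmate.

yes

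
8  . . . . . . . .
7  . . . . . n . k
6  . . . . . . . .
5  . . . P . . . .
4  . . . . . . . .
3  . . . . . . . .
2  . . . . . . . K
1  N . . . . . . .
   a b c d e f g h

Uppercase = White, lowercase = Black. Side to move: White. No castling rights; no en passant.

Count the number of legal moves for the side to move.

White to move; king on h2.
In check: no.
Legal moves: Kh3, Kg3, Kg2, Kh1, Kg1, Nb3, Nc2, d6.
Count: 8.

8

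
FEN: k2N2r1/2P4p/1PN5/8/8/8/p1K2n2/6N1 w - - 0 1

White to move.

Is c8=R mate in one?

After c8=R: black king on a8; in check: yes, from the white rook on c8.
King squares — a7: attacked by Pb6; b7: attacked by Nd8; b8: attacked by Nc6.
Black has no legal moves → checkmate.

yes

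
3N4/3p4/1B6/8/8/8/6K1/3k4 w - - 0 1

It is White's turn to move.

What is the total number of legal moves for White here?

White to move; king on g2.
In check: no.
Legal moves: Nf7, Nb7, Ne6, Nc6, Bc7, Ba7, Bc5, Ba5, Bd4, Be3, Bf2, Bg1, Kh3, Kg3, Kf3, Kh2, Kf2, Kh1, Kg1, Kf1.
Count: 20.

20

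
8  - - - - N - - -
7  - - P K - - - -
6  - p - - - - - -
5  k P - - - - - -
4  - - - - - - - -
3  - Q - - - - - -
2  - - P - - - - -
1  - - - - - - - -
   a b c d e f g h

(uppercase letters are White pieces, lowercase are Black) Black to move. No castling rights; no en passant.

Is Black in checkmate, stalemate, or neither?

stalemate

Black to move; black king on a5.
In check: no.
King squares — a4: attacked by Qb3; b4: attacked by Qb3; b5: attacked by Qb3; a6: attacked by Pb5; b6: own pawn.
Legal moves for Black: none.
Not in check and no legal moves → stalemate.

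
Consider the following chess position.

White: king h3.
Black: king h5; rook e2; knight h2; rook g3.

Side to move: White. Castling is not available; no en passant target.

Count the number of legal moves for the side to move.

1

White to move; king on h3.
In check: yes, from the black rook on g3.
Legal moves: Kxg3.
Count: 1.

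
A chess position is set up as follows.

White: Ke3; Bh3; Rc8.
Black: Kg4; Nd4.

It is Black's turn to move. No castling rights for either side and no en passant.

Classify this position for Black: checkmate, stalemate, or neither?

neither

Black to move; black king on g4.
In check: yes, from the white bishop on h3.
Legal moves for Black: Kh5, Kg5, Kh4, Kxh3, Kg3.
Black is in check but has 5 legal moves → neither.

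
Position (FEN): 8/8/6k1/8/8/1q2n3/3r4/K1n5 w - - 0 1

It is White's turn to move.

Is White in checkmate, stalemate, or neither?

White to move; white king on a1.
In check: no.
King squares — b1: attacked by Qb3; a2: attacked by Nc1; b2: attacked by Rd2.
Legal moves for White: none.
Not in check and no legal moves → stalemate.

stalemate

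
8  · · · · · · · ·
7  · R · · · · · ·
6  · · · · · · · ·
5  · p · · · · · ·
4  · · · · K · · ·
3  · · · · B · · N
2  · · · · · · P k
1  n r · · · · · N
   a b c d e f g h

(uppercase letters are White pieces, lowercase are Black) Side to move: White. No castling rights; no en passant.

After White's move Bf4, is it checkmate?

After Bf4: black king on h2; in check: yes, from the white bishop on f4.
Black has 2 legal replies: Kxg2, Kxh1.
In check but a legal move exists → not checkmate.

no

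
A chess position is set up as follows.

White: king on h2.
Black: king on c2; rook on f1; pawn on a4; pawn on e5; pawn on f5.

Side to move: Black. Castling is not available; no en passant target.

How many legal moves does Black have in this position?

Black to move; king on c2.
In check: no.
Legal moves: Kd3, Kc3, Kb3, Kd2, Kb2, Kd1, Kc1, Kb1, Rf4, Rf3, Rf2+, Rh1+, Rg1, Re1, Rd1, Rc1, Rb1, Ra1, f4, e4, a3.
Count: 21.

21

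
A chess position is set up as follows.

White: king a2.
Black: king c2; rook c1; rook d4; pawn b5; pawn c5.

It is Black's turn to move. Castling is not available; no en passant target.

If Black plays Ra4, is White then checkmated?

yes

After Ra4: white king on a2; in check: yes, from the black rook on a4.
King squares — a1: attacked by Rc1; b1: attacked by Rc1; b2: attacked by Kc2; a3: attacked by Ra4; b3: attacked by Kc2.
White has no legal moves → checkmate.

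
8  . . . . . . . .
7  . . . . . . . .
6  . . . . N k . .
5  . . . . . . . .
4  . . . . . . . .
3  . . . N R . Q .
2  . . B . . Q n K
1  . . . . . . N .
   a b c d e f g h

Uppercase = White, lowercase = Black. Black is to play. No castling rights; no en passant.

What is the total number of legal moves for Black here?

Black to move; king on f6.
In check: yes, from the white queen on f2.
Legal moves: Ke7, Nf4.
Count: 2.

2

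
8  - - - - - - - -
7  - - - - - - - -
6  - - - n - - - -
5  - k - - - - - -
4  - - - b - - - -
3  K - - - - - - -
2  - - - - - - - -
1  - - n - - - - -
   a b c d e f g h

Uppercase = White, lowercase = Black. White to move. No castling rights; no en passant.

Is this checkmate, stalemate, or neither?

stalemate

White to move; white king on a3.
In check: no.
King squares — a2: attacked by Nc1; b2: attacked by Bd4; b3: attacked by Nc1; a4: attacked by Kb5; b4: attacked by Kb5.
Legal moves for White: none.
Not in check and no legal moves → stalemate.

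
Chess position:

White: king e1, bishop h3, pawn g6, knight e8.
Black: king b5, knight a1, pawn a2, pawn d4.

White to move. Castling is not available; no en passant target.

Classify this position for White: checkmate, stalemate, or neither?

White to move; white king on e1.
In check: no.
Legal moves for White: Ng7, Nc7+, Nf6, Nd6+, Bc8, Bd7+, Be6, Bf5, Bg4, Bg2, Bf1+, Kf2, Ke2, Kd2, Kf1, Kd1, g7.
White has 17 legal moves and is not in check → neither.

neither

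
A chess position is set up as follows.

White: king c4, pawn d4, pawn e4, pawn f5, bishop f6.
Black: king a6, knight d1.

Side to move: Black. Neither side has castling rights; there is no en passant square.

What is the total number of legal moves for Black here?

Black to move; king on a6.
In check: no.
Legal moves: Kb7, Ka7, Kb6, Ka5, Ne3+, Nc3, Nf2, Nb2+.
Count: 8.

8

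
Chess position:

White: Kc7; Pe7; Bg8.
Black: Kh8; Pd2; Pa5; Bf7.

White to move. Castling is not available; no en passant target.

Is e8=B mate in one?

After e8=B: black king on h8; in check: no.
Black is not in check, so this cannot be checkmate.

no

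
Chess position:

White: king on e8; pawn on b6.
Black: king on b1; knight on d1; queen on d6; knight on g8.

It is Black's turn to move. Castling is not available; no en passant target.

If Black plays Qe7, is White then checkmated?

yes

After Qe7: white king on e8; in check: yes, from the black queen on e7.
King squares — d7: attacked by Qe7; e7: attacked by Ng8; f7: attacked by Qe7; d8: attacked by Qe7; f8: attacked by Qe7.
White has no legal moves → checkmate.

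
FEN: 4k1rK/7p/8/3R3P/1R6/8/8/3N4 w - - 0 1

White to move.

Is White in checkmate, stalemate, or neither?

White to move; white king on h8.
In check: yes, from the black rook on g8.
Legal moves for White: Kxg8, Kxh7.
White is in check but has 2 legal moves → neither.

neither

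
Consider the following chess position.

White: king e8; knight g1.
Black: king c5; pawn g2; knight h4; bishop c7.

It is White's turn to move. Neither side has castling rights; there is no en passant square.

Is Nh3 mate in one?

no

After Nh3: black king on c5; in check: no.
Black is not in check, so this cannot be checkmate.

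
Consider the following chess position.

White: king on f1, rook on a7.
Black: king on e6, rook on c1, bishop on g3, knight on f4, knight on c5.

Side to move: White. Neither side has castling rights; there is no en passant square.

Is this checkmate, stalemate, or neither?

White to move; white king on f1.
In check: yes, from the black rook on c1.
King squares — e1: attacked by Rc1; g1: attacked by Rc1; e2: attacked by Nf4; f2: attacked by Bg3; g2: attacked by Nf4.
Legal moves for White: none.
In check with no legal moves → checkmate.

checkmate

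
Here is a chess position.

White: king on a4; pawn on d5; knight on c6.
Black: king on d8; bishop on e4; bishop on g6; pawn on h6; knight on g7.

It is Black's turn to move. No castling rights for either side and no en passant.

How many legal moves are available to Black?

Black to move; king on d8.
In check: yes, from the white knight on c6.
Legal moves: Ke8, Kc8, Kd7, Kc7.
Count: 4.

4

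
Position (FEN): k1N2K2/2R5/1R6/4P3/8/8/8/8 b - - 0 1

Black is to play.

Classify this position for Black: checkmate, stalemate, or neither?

Black to move; black king on a8.
In check: no.
King squares — a7: attacked by Rc7; b7: attacked by Rb6; b8: attacked by Rb6.
Legal moves for Black: none.
Not in check and no legal moves → stalemate.

stalemate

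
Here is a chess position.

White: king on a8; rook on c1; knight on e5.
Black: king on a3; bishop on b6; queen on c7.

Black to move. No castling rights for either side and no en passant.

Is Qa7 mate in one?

yes

After Qa7: white king on a8; in check: yes, from the black queen on a7.
King squares — a7: attacked by Bb6; b7: attacked by Qa7; b8: attacked by Qa7.
White has no legal moves → checkmate.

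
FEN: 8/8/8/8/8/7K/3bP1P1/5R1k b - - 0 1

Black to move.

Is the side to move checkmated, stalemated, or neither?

Black to move; black king on h1.
In check: yes, from the white rook on f1.
King squares — g1: attacked by Rf1; g2: attacked by Kh3; h2: attacked by Kh3.
Legal moves for Black: none.
In check with no legal moves → checkmate.

checkmate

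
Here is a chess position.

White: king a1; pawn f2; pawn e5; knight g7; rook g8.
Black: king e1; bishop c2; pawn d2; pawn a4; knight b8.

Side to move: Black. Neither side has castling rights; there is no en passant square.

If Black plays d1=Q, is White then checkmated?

After d1=Q: white king on a1; in check: yes, from the black queen on d1.
White has 2 legal replies: Kb2, Ka2.
In check but a legal move exists → not checkmate.

no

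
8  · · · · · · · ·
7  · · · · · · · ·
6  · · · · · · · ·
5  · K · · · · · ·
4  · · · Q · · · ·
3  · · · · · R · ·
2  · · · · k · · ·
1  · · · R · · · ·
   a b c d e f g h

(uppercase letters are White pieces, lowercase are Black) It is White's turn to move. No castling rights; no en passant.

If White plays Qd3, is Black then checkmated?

yes

After Qd3: black king on e2; in check: yes, from the white queen on d3.
King squares — d1: attacked by Qd3; e1: attacked by Rd1; f1: attacked by Rd1; d2: attacked by Rd1; f2: attacked by Rf3; d3: attacked by Rd1; e3: attacked by Qd3; f3: attacked by Qd3.
Black has no legal moves → checkmate.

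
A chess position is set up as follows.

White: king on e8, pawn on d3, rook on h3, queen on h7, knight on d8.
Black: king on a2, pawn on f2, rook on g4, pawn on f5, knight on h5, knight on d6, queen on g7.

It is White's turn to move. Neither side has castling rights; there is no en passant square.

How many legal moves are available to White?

White to move; king on e8.
In check: yes, from the black knight on d6.
Legal moves: none.
Count: 0.

0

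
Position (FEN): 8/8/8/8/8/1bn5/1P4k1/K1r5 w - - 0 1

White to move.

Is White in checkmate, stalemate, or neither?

checkmate

White to move; white king on a1.
In check: yes, from the black rook on c1.
King squares — b1: attacked by Rc1; a2: attacked by Bb3; b2: own pawn.
Legal moves for White: none.
In check with no legal moves → checkmate.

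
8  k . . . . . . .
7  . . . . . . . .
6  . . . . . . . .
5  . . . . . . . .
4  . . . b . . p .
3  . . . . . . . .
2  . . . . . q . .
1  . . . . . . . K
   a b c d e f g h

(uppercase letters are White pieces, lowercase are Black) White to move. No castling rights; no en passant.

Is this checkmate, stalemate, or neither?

stalemate

White to move; white king on h1.
In check: no.
King squares — g1: attacked by Qf2; g2: attacked by Qf2; h2: attacked by Qf2.
Legal moves for White: none.
Not in check and no legal moves → stalemate.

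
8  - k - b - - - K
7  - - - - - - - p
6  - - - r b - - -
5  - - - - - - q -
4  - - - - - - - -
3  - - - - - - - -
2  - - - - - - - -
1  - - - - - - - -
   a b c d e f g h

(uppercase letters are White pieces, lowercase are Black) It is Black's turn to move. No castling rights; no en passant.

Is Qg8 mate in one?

yes

After Qg8: white king on h8; in check: yes, from the black queen on g8.
King squares — g7: attacked by Qg8; h7: attacked by Qg8; g8: attacked by Be6.
White has no legal moves → checkmate.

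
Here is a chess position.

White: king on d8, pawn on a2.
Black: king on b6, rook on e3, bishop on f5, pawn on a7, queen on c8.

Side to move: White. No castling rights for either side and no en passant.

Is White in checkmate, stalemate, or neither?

White to move; white king on d8.
In check: yes, from the black queen on c8.
King squares — c7: attacked by Kb6; d7: attacked by Bf5; e7: attacked by Re3; c8: attacked by Bf5; e8: attacked by Re3.
Legal moves for White: none.
In check with no legal moves → checkmate.

checkmate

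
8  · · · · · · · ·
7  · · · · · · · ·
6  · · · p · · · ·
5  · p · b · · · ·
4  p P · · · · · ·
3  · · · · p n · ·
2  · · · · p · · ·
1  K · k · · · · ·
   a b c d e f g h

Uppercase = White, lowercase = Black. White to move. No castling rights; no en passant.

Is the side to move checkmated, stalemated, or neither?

White to move; white king on a1.
In check: no.
King squares — b1: attacked by Kc1; a2: attacked by Bd5; b2: attacked by Kc1.
Legal moves for White: none.
Not in check and no legal moves → stalemate.

stalemate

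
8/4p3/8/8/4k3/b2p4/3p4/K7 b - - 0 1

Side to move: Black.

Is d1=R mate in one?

no

After d1=R: white king on a1; in check: yes, from the black rook on d1.
White has 1 legal reply: Ka2.
In check but a legal move exists → not checkmate.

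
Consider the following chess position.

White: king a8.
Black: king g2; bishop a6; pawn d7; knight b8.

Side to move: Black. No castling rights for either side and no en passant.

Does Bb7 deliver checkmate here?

After Bb7: white king on a8; in check: yes, from the black bishop on b7.
White has 3 legal replies: Kxb8, Kxb7, Ka7.
In check but a legal move exists → not checkmate.

no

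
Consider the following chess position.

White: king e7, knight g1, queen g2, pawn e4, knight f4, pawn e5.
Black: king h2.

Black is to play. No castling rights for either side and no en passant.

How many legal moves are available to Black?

Black to move; king on h2.
In check: yes, from the white queen on g2.
Legal moves: none.
Count: 0.

0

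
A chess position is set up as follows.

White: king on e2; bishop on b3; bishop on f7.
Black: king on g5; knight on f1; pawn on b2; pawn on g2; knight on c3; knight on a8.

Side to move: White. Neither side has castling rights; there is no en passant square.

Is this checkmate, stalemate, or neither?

neither

White to move; white king on e2.
In check: yes, from the black knight on c3.
Legal moves for White: Kf3, Kd3, Kf2, Ke1.
White is in check but has 4 legal moves → neither.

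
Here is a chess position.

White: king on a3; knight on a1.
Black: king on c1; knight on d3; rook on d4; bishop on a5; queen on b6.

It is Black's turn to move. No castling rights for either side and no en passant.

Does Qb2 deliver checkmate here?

yes

After Qb2: white king on a3; in check: yes, from the black queen on b2.
King squares — a2: attacked by Qb2; b2: attacked by Kc1; b3: attacked by Qb2; a4: attacked by Rd4; b4: attacked by Qb2.
White has no legal moves → checkmate.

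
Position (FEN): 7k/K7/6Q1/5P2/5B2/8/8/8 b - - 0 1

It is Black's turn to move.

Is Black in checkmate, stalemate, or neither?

Black to move; black king on h8.
In check: no.
King squares — g7: attacked by Qg6; h7: attacked by Qg6; g8: attacked by Qg6.
Legal moves for Black: none.
Not in check and no legal moves → stalemate.

stalemate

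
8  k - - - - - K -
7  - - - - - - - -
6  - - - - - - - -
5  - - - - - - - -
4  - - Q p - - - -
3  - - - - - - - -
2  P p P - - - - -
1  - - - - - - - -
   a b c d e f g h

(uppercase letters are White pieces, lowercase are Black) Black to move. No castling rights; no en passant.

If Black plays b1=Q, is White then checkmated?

no

After b1=Q: white king on g8; in check: no.
White is not in check, so this cannot be checkmate.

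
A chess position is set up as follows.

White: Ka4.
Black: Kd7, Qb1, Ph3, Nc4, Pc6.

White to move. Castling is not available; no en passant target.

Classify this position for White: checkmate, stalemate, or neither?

stalemate

White to move; white king on a4.
In check: no.
King squares — a3: attacked by Nc4; b3: attacked by Qb1; b4: attacked by Qb1; a5: attacked by Nc4; b5: attacked by Qb1.
Legal moves for White: none.
Not in check and no legal moves → stalemate.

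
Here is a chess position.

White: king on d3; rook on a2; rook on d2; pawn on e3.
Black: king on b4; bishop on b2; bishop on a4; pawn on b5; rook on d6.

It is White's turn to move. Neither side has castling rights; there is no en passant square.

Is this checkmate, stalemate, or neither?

neither

White to move; white king on d3.
In check: yes, from the black rook on d6.
Legal moves for White: Ke4, Ke2.
White is in check but has 2 legal moves → neither.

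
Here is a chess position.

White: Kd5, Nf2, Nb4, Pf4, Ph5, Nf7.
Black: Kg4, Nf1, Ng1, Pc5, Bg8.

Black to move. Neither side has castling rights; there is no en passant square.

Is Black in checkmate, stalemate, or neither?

Black to move; black king on g4.
In check: yes, from the white knight on f2.
Legal moves for Black: Kxh5, Kf5, Kh4, Kxf4, Kg3, Kf3.
Black is in check but has 6 legal moves → neither.

neither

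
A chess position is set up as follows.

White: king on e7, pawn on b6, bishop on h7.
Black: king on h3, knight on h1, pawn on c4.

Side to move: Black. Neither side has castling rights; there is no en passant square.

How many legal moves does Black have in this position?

8

Black to move; king on h3.
In check: no.
Legal moves: Kh4, Kg4, Kg3, Kh2, Kg2, Ng3, Nf2, c3.
Count: 8.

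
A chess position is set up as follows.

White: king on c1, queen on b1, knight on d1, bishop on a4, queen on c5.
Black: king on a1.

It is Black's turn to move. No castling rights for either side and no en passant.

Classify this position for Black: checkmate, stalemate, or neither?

Black to move; black king on a1.
In check: yes, from the white queen on b1.
King squares — b1: attacked by Kc1; a2: attacked by Qb1; b2: attacked by Qb1.
Legal moves for Black: none.
In check with no legal moves → checkmate.

checkmate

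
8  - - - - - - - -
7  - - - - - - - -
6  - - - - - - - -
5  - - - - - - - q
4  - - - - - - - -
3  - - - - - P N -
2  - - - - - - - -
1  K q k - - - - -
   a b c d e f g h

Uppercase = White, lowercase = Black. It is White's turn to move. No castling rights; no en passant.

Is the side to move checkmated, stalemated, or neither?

checkmate

White to move; white king on a1.
In check: yes, from the black queen on b1.
King squares — b1: attacked by Kc1; a2: attacked by Qb1; b2: attacked by Qb1.
Legal moves for White: none.
In check with no legal moves → checkmate.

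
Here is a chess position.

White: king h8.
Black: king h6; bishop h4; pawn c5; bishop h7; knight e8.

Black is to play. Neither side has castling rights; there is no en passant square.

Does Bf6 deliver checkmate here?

yes

After Bf6: white king on h8; in check: yes, from the black bishop on f6.
King squares — g7: attacked by Bf6; h7: attacked by Kh6; g8: attacked by Bh7.
White has no legal moves → checkmate.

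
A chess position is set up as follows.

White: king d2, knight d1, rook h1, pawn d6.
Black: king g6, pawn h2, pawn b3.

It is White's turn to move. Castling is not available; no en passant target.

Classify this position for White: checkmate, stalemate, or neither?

neither

White to move; white king on d2.
In check: no.
Legal moves for White: Ke3, Kd3, Kc3, Ke2, Ke1, Kc1, Rxh2, Rg1+, Rf1, Re1, Ne3, Nc3, Nf2, Nb2, d7.
White has 15 legal moves and is not in check → neither.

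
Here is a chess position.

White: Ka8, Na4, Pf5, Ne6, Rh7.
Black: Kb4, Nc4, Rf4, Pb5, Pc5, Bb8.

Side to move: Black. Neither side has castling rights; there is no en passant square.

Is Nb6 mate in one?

After Nb6: white king on a8; in check: yes, from the black knight on b6.
White has 3 legal replies: Kxb8, Kb7, Nxb6.
In check but a legal move exists → not checkmate.

no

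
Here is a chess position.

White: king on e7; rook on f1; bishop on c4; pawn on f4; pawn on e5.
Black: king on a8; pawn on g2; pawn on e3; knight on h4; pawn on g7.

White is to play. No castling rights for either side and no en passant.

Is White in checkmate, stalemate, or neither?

White to move; white king on e7.
In check: no.
Legal moves for White include: Kf8, Ke8, Kd8, Kf7, Kd7, Ke6, Kd6, Bg8, Bf7, Be6, Ba6, Bd5+, Bb5, Bd3, Bb3, Be2, Ba2, Rf3, ... (list truncated; more exist).
White has legal moves and is not in check → neither.

neither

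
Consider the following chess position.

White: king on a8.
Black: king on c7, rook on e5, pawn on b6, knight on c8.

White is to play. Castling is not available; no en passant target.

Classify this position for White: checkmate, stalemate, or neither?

White to move; white king on a8.
In check: no.
King squares — a7: attacked by Nc8; b7: attacked by Kc7; b8: attacked by Kc7.
Legal moves for White: none.
Not in check and no legal moves → stalemate.

stalemate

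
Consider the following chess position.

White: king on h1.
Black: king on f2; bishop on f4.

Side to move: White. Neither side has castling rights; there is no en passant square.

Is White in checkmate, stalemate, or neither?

stalemate

White to move; white king on h1.
In check: no.
King squares — g1: attacked by Kf2; g2: attacked by Kf2; h2: attacked by Bf4.
Legal moves for White: none.
Not in check and no legal moves → stalemate.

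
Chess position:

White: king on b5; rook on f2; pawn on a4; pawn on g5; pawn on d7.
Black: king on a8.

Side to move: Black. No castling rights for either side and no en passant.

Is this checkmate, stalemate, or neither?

neither

Black to move; black king on a8.
In check: no.
Legal moves for Black: Kb8, Kb7, Ka7.
Black has 3 legal moves and is not in check → neither.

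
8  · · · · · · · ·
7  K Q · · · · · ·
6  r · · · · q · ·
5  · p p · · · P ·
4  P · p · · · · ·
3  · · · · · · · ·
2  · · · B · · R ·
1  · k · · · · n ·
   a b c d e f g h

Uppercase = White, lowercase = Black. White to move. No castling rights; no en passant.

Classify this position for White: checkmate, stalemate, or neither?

White to move; white king on a7.
In check: yes, from the black rook on a6.
Legal moves for White: Kb8, Qxa6.
White is in check but has 2 legal moves → neither.

neither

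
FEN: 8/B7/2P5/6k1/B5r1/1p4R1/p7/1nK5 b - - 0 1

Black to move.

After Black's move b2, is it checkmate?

After b2: white king on c1; in check: yes, from the black pawn on b2.
White has 3 legal replies: Kc2, Kxb2, Kd1.
In check but a legal move exists → not checkmate.

no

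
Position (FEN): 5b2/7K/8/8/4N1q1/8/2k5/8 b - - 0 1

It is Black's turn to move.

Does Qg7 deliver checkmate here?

After Qg7: white king on h7; in check: yes, from the black queen on g7.
King squares — g6: attacked by Qg7; h6: attacked by Qg7; g7: attacked by Bf8; g8: attacked by Qg7; h8: attacked by Qg7.
White has no legal moves → checkmate.

yes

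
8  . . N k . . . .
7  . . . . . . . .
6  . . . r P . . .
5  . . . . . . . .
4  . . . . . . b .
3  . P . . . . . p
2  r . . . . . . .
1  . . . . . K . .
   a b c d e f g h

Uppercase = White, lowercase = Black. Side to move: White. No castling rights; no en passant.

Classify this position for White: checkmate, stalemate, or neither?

neither

White to move; white king on f1.
In check: no.
Legal moves for White: Ne7, Na7, Nxd6, Nb6, Kg1, Ke1, e7+, b4.
White has 8 legal moves and is not in check → neither.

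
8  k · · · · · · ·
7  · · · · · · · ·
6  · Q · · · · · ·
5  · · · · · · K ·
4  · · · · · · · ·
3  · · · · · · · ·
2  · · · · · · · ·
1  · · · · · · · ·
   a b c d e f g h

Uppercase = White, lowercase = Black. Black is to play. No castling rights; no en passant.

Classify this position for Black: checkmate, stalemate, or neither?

Black to move; black king on a8.
In check: no.
King squares — a7: attacked by Qb6; b7: attacked by Qb6; b8: attacked by Qb6.
Legal moves for Black: none.
Not in check and no legal moves → stalemate.

stalemate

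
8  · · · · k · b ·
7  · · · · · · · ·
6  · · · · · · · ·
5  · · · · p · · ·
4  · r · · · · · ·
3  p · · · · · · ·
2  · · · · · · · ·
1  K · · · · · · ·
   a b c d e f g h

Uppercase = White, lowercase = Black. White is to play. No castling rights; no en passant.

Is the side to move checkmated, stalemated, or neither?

stalemate

White to move; white king on a1.
In check: no.
King squares — b1: attacked by Rb4; a2: attacked by Bg8; b2: attacked by Pa3.
Legal moves for White: none.
Not in check and no legal moves → stalemate.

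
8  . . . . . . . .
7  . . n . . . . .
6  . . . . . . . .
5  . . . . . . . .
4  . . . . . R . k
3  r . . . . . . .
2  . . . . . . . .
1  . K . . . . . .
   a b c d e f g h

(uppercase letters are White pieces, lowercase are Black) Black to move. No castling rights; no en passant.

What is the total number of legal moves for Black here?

4

Black to move; king on h4.
In check: yes, from the white rook on f4.
Legal moves: Kh5, Kg5, Kh3, Kg3.
Count: 4.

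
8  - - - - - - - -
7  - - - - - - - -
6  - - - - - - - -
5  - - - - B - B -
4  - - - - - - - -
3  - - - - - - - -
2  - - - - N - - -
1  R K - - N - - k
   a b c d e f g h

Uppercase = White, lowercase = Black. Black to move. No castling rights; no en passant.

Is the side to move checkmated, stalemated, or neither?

stalemate

Black to move; black king on h1.
In check: no.
King squares — g1: attacked by Ne2; g2: attacked by Ne1; h2: attacked by Be5.
Legal moves for Black: none.
Not in check and no legal moves → stalemate.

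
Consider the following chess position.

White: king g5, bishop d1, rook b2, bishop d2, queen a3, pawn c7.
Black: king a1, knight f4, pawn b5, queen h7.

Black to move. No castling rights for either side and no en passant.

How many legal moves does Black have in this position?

0

Black to move; king on a1.
In check: yes, from the white queen on a3.
Legal moves: none.
Count: 0.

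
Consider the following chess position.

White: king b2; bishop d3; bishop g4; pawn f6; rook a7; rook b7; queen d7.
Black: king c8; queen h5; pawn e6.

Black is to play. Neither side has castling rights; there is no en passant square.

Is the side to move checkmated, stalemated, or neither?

checkmate

Black to move; black king on c8.
In check: yes, from the white queen on d7.
King squares — b7: attacked by Ra7; c7: attacked by Rb7; d7: attacked by Rb7; b8: attacked by Rb7; d8: attacked by Qd7.
Legal moves for Black: none.
In check with no legal moves → checkmate.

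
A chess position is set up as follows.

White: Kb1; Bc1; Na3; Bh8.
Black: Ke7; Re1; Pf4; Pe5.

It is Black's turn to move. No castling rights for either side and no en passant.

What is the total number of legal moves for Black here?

17

Black to move; king on e7.
In check: no.
Legal moves: Kf8, Ke8, Kd8, Kf7, Kd7, Ke6, Kd6, Re4, Re3, Re2, Rh1, Rg1, Rf1, Rd1, Rxc1+, e4, f3.
Count: 17.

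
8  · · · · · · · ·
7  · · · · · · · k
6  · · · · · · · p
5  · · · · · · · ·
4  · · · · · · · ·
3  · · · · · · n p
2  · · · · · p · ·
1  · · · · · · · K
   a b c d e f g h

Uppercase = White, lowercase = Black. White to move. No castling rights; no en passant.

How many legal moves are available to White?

1

White to move; king on h1.
In check: yes, from the black knight on g3.
Legal moves: Kh2.
Count: 1.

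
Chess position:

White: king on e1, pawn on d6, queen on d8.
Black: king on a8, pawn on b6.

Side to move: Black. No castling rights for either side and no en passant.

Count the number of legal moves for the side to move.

Black to move; king on a8.
In check: yes, from the white queen on d8.
Legal moves: Kb7, Ka7.
Count: 2.

2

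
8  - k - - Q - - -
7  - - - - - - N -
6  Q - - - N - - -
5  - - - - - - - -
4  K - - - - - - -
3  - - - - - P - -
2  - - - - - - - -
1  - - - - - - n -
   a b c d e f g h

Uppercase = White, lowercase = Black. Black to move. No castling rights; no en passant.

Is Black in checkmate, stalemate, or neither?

checkmate

Black to move; black king on b8.
In check: yes, from the white queen on e8.
King squares — a7: attacked by Qa6; b7: attacked by Qa6; c7: attacked by Ne6; a8: attacked by Qa6; c8: attacked by Qa6.
Legal moves for Black: none.
In check with no legal moves → checkmate.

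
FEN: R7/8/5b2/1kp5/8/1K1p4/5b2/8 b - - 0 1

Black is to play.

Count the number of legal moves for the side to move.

21

Black to move; king on b5.
In check: no.
Legal moves: Bh8, Bd8, Bg7, Be7, Bg5, Be5, B6h4, B6d4, Bc3, Bb2, Ba1, Kc6, Kb6, B2h4, B2d4, Bg3, Be3, Bg1, Be1, c4+, d2.
Count: 21.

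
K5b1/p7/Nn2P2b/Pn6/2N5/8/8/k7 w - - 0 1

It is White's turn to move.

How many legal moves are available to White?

White to move; king on a8.
In check: yes, from the black knight on b6.
Legal moves: Kb8, Kb7, Nxb6, axb6.
Count: 4.

4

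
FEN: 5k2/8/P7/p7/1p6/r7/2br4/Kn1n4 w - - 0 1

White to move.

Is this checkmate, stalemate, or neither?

checkmate

White to move; white king on a1.
In check: yes, from the black rook on a3.
King squares — b1: attacked by Bc2; a2: attacked by Ra3; b2: attacked by Nd1.
Legal moves for White: none.
In check with no legal moves → checkmate.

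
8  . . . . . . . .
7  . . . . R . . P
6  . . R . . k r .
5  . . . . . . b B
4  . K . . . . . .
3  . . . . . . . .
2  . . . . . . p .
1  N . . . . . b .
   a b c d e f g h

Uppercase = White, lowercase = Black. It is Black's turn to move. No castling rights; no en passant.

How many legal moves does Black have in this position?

Black to move; king on f6.
In check: yes, from the white rook on c6.
Legal moves: Kxe7, Kf5.
Count: 2.

2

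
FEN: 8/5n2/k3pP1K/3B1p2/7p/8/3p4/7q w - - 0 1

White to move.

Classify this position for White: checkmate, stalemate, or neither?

neither

White to move; white king on h6.
In check: yes, from the black knight on f7.
King squares — g5: attacked by Nf7; h5: available; g6: available; g7: available; h7: available.
Legal moves for White: Kh7, Kg7, Kg6, Kh5.
White is in check but has 4 legal moves → neither.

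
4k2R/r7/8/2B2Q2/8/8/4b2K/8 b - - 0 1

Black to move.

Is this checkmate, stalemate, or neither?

checkmate

Black to move; black king on e8.
In check: yes, from the white rook on h8.
King squares — d7: attacked by Qf5; e7: attacked by Bc5; f7: attacked by Qf5; d8: attacked by Rh8; f8: attacked by Bc5.
Legal moves for Black: none.
In check with no legal moves → checkmate.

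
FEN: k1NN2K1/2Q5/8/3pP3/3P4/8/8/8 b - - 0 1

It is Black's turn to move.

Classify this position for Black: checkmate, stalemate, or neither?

Black to move; black king on a8.
In check: no.
King squares — a7: attacked by Qc7; b7: attacked by Qc7; b8: attacked by Qc7.
Legal moves for Black: none.
Not in check and no legal moves → stalemate.

stalemate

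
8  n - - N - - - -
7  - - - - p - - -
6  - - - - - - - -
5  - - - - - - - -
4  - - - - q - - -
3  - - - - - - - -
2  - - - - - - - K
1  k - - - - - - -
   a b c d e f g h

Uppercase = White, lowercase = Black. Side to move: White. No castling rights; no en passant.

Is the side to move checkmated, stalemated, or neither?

neither

White to move; white king on h2.
In check: no.
Legal moves for White: Nf7, Nb7, Ne6, Nc6, Kh3, Kg3, Kg1.
White has 7 legal moves and is not in check → neither.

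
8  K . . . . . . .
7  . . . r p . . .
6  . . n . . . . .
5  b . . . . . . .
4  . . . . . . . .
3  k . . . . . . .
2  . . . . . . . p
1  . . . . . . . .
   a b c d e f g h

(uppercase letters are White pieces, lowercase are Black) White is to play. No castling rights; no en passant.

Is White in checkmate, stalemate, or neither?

stalemate

White to move; white king on a8.
In check: no.
King squares — a7: attacked by Nc6; b7: attacked by Rd7; b8: attacked by Nc6.
Legal moves for White: none.
Not in check and no legal moves → stalemate.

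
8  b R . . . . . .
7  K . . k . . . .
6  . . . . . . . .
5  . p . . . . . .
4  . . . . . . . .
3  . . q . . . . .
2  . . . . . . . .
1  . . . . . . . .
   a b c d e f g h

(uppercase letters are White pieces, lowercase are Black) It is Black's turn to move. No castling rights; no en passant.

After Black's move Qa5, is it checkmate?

After Qa5: white king on a7; in check: yes, from the black queen on a5.
King squares — a6: attacked by Qa5; b6: attacked by Qa5; b7: attacked by Ba8; a8: attacked by Qa5; b8: own rook.
White has no legal moves → checkmate.

yes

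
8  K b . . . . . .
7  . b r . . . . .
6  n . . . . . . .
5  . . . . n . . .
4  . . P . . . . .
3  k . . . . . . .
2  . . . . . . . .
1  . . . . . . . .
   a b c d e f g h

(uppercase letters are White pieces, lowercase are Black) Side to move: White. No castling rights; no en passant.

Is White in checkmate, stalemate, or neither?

checkmate

White to move; white king on a8.
In check: yes, from the black bishop on b7.
King squares — a7: attacked by Bb8; b7: attacked by Rc7; b8: attacked by Na6.
Legal moves for White: none.
In check with no legal moves → checkmate.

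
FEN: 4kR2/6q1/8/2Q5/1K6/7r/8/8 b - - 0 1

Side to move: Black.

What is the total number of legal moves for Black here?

Black to move; king on e8.
In check: yes, from the white rook on f8.
Legal moves: Kd7, Qxf8.
Count: 2.

2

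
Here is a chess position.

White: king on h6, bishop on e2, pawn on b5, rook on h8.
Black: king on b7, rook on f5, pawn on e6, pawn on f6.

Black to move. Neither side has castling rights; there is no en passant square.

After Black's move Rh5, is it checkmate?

After Rh5: white king on h6; in check: yes, from the black rook on h5.
White has 4 legal replies: Kg7, Kg6, Kxh5, Bxh5.
In check but a legal move exists → not checkmate.

no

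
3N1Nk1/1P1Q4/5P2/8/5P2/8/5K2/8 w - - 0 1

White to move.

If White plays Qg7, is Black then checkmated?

After Qg7: black king on g8; in check: yes, from the white queen on g7.
King squares — f7: attacked by Qg7; g7: attacked by Pf6; h7: attacked by Qg7; f8: attacked by Qg7; h8: attacked by Qg7.
Black has no legal moves → checkmate.

yes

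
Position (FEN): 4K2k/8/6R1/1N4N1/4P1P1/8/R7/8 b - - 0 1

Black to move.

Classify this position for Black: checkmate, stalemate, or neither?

Black to move; black king on h8.
In check: no.
King squares — g7: attacked by Rg6; h7: attacked by Ng5; g8: attacked by Rg6.
Legal moves for Black: none.
Not in check and no legal moves → stalemate.

stalemate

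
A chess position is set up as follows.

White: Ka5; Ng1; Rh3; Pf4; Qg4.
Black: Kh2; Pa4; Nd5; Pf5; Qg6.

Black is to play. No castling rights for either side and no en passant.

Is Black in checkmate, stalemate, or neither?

Black to move; black king on h2.
In check: yes, from the white rook on h3.
King squares — g1: attacked by Qg4; h1: attacked by Rh3; g2: attacked by Qg4; g3: attacked by Rh3; h3: attacked by Ng1.
Legal moves for Black: none.
In check with no legal moves → checkmate.

checkmate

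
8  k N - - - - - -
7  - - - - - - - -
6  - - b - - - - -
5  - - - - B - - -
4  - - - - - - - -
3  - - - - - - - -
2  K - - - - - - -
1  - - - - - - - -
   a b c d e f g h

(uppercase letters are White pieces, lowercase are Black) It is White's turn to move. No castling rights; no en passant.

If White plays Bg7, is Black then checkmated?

After Bg7: black king on a8; in check: no.
Black is not in check, so this cannot be checkmate.

no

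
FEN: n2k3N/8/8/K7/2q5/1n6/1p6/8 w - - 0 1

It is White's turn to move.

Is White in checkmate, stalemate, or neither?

White to move; white king on a5.
In check: yes, from the black knight on b3.
King squares — a4: attacked by Qc4; b4: attacked by Qc4; b5: attacked by Qc4; a6: attacked by Qc4; b6: attacked by Na8.
Legal moves for White: none.
In check with no legal moves → checkmate.

checkmate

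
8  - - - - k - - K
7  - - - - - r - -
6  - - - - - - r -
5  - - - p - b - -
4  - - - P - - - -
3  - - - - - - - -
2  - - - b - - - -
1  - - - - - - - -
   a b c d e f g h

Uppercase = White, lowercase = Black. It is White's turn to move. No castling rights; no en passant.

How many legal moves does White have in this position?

White to move; king on h8.
In check: no.
Legal moves: none.
Count: 0.

0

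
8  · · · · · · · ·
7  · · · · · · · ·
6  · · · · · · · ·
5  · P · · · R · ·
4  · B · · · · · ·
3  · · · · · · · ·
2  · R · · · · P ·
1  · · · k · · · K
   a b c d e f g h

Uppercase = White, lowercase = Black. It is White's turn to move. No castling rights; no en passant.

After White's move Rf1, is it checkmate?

yes

After Rf1: black king on d1; in check: yes, from the white rook on f1.
King squares — c1: attacked by Rf1; e1: attacked by Rf1; c2: attacked by Rb2; d2: attacked by Rb2; e2: attacked by Rb2.
Black has no legal moves → checkmate.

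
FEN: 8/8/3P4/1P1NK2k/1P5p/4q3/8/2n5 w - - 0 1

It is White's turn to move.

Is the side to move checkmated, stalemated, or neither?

White to move; white king on e5.
In check: yes, from the black queen on e3.
Legal moves for White: Kf6, Kf5, Nxe3.
White is in check but has 3 legal moves → neither.

neither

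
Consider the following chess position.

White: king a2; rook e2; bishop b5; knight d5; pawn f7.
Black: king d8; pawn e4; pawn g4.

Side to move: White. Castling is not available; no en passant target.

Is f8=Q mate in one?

After f8=Q: black king on d8; in check: yes, from the white queen on f8.
King squares — c7: attacked by Nd5; d7: attacked by Bb5; e7: attacked by Nd5; c8: attacked by Qf8; e8: attacked by Bb5.
Black has no legal moves → checkmate.

yes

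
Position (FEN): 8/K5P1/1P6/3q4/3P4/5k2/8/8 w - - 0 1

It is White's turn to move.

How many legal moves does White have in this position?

White to move; king on a7.
In check: no.
Legal moves: Kb8, Ka6, g8=Q, g8=R, g8=B, g8=N, b7.
Count: 7.

7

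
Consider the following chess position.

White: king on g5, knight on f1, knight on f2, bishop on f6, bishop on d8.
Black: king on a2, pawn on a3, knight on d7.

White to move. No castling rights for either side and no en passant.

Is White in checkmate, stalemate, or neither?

White to move; white king on g5.
In check: no.
Legal moves for White include: Bde7, Bc7, Bb6, Ba5, Bh8, Bg7, Bfe7, Be5, Bd4, Bc3, Bb2, Ba1, Kh6, Kg6, Kh5, Kf5, Kh4, Kg4, ... (list truncated; more exist).
White has legal moves and is not in check → neither.

neither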